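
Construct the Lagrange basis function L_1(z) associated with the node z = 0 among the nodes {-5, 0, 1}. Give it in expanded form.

L_1(z) = -(1/5)z^2 - (4/5)z + 1

L_1(z) = (z + 5)(z - 1) / [(5)·(-1)]
       = (z^2 + 4z - 5) / (-5)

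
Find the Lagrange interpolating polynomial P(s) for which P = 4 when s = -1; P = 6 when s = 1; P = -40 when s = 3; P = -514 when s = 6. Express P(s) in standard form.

P(s) = -3s^3 + 3s^2 + 4s + 2

L_0(s) = (s - 1)(s - 3)(s - 6) / [-56] = -(1/56)s^3 + (5/28)s^2 - (27/56)s + 9/28
L_1(s) = (s + 1)(s - 3)(s - 6) / [20] = (1/20)s^3 - (2/5)s^2 + (9/20)s + 9/10
L_2(s) = (s + 1)(s - 1)(s - 6) / [-24] = -(1/24)s^3 + (1/4)s^2 + (1/24)s - 1/4
L_3(s) = (s + 1)(s - 1)(s - 3) / [105] = (1/105)s^3 - (1/35)s^2 - (1/105)s + 1/35
P(s) = 4·L_0 + 6·L_1 + (-40)·L_2 + (-514)·L_3
  4·L_0(s) = -(1/14)s^3 + (5/7)s^2 - (27/14)s + 9/7
  6·L_1(s) = (3/10)s^3 - (12/5)s^2 + (27/10)s + 27/5
  (-40)·L_2(s) = (5/3)s^3 - 10s^2 - (5/3)s + 10
  (-514)·L_3(s) = -(514/105)s^3 + (514/35)s^2 + (514/105)s - 514/35
Adding term by term: -3s^3 + 3s^2 + 4s + 2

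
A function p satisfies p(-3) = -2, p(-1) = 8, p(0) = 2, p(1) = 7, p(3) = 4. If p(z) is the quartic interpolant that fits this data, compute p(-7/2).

L_0(-7/2) = (-5/2)·(-7/2)·(-9/2)·(-13/2)/[(-2)·(-3)·(-4)·(-6)] = 455/256
L_1(-7/2) = (-1/2)·(-7/2)·(-9/2)·(-13/2)/[(2)·(-1)·(-2)·(-4)] = -819/256
L_2(-7/2) = (-1/2)·(-5/2)·(-9/2)·(-13/2)/[(3)·(1)·(-1)·(-3)] = 65/16
L_3(-7/2) = (-1/2)·(-5/2)·(-7/2)·(-13/2)/[(4)·(2)·(1)·(-2)] = -455/256
L_4(-7/2) = (-1/2)·(-5/2)·(-7/2)·(-9/2)/[(6)·(4)·(3)·(2)] = 35/256
Sum: (-2)·(455/256) + 8·(-819/256) + 2·(65/16) + 7·(-455/256) + 4·(35/256) = -8427/256

-8427/256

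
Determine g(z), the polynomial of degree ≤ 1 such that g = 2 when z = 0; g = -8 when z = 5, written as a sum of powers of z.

Build the Lagrange basis polynomials:
L_0(z) = (z - 5) / [-5] = -(1/5)z + 1
L_1(z) = z / [5] = (1/5)z
g(z) = 2·L_0 + (-8)·L_1
  2·L_0(z) = -(2/5)z + 2
  (-8)·L_1(z) = -(8/5)z
Adding term by term: -2z + 2

g(z) = -2z + 2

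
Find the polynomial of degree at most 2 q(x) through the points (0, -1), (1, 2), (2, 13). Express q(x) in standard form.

q(x) = 4x^2 - x - 1

Newton's divided differences:
q[0,1] = (2 - (-1)) / (1 - 0) = 3
q[1,2] = (13 - 2) / (2 - 1) = 11
q[0,1,2] = (11 - 3) / (2 - 0) = 4
q(x) = -1 + 3·x + 4·x(x - 1)
Expanding: q(x) = 4x^2 - x - 1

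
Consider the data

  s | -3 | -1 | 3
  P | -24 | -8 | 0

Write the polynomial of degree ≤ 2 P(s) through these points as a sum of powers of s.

P(s) = -s^2 + 4s - 3

Build the Lagrange basis polynomials:
L_0(s) = (s + 1)(s - 3) / [12] = (1/12)s^2 - (1/6)s - 1/4
L_1(s) = (s + 3)(s - 3) / [-8] = -(1/8)s^2 + 9/8
L_2(s) = (s + 3)(s + 1) / [24] = (1/24)s^2 + (1/6)s + 1/8
P(s) = (-24)·L_0 + (-8)·L_1 + 0·L_2
  (-24)·L_0(s) = -2s^2 + 4s + 6
  (-8)·L_1(s) = s^2 - 9
  0·L_2(s) = 0
Adding term by term: -s^2 + 4s - 3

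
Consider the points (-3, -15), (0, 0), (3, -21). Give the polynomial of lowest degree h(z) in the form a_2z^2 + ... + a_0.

h(z) = -2z^2 - z

Build the Lagrange basis polynomials:
L_0(z) = z(z - 3) / [18] = (1/18)z^2 - (1/6)z
L_1(z) = (z + 3)(z - 3) / [-9] = -(1/9)z^2 + 1
L_2(z) = (z + 3)z / [18] = (1/18)z^2 + (1/6)z
h(z) = (-15)·L_0 + 0·L_1 + (-21)·L_2
  (-15)·L_0(z) = -(5/6)z^2 + (5/2)z
  0·L_1(z) = 0
  (-21)·L_2(z) = -(7/6)z^2 - (7/2)z
Adding term by term: -2z^2 - z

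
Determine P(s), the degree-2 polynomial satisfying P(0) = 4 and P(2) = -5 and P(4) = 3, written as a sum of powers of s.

Build the Lagrange basis polynomials:
L_0(s) = (s - 2)(s - 4) / [8] = (1/8)s^2 - (3/4)s + 1
L_1(s) = s(s - 4) / [-4] = -(1/4)s^2 + s
L_2(s) = s(s - 2) / [8] = (1/8)s^2 - (1/4)s
P(s) = 4·L_0 + (-5)·L_1 + 3·L_2
  4·L_0(s) = (1/2)s^2 - 3s + 4
  (-5)·L_1(s) = (5/4)s^2 - 5s
  3·L_2(s) = (3/8)s^2 - (3/4)s
Adding term by term: (17/8)s^2 - (35/4)s + 4

P(s) = (17/8)s^2 - (35/4)s + 4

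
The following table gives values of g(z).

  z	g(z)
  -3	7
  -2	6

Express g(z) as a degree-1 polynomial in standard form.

L_0(z) = (z + 2) / [-1] = -z - 2
L_1(z) = (z + 3) / [1] = z + 3
g(z) = 7·L_0 + 6·L_1
  7·L_0(z) = -7z - 14
  6·L_1(z) = 6z + 18
Adding term by term: -z + 4

g(z) = -z + 4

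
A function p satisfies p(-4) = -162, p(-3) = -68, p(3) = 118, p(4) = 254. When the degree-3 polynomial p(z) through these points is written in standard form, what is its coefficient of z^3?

3

Build the Lagrange basis polynomials:
L_0(z) = (z + 3)(z - 3)(z - 4) / [-56] = -(1/56)z^3 + (1/14)z^2 + (9/56)z - 9/14
L_1(z) = (z + 4)(z - 3)(z - 4) / [42] = (1/42)z^3 - (1/14)z^2 - (8/21)z + 8/7
L_2(z) = (z + 4)(z + 3)(z - 4) / [-42] = -(1/42)z^3 - (1/14)z^2 + (8/21)z + 8/7
L_3(z) = (z + 4)(z + 3)(z - 3) / [56] = (1/56)z^3 + (1/14)z^2 - (9/56)z - 9/14
p(z) = (-162)·L_0 + (-68)·L_1 + 118·L_2 + 254·L_3
Only the coefficient of z^3 is needed; take it from each L_i and combine:
(-162)·(-1/56) + (-68)·(1/42) + 118·(-1/42) + 254·(1/56) = 3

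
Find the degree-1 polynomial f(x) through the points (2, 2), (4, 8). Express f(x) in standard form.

f(x) = 3x - 4

Build the Lagrange basis polynomials:
L_0(x) = (x - 4) / [-2] = -(1/2)x + 2
L_1(x) = (x - 2) / [2] = (1/2)x - 1
f(x) = 2·L_0 + 8·L_1
  2·L_0(x) = -x + 4
  8·L_1(x) = 4x - 8
Adding term by term: 3x - 4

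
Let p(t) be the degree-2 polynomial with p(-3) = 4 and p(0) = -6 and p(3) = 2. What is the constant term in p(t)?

-6

Build the Lagrange basis polynomials:
L_0(t) = t(t - 3) / [18] = (1/18)t^2 - (1/6)t
L_1(t) = (t + 3)(t - 3) / [-9] = -(1/9)t^2 + 1
L_2(t) = (t + 3)t / [18] = (1/18)t^2 + (1/6)t
p(t) = 4·L_0 + (-6)·L_1 + 2·L_2
Only the constant term is needed; take it from each L_i and combine:
4·(0) + (-6)·(1) + 2·(0) = -6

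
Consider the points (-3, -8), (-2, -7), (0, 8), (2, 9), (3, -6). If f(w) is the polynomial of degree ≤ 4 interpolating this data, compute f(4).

-36

L_0(4) = (6)·(4)·(2)·(1)/[(-1)·(-3)·(-5)·(-6)] = 8/15
L_1(4) = (7)·(4)·(2)·(1)/[(1)·(-2)·(-4)·(-5)] = -7/5
L_2(4) = (7)·(6)·(2)·(1)/[(3)·(2)·(-2)·(-3)] = 7/3
L_3(4) = (7)·(6)·(4)·(1)/[(5)·(4)·(2)·(-1)] = -21/5
L_4(4) = (7)·(6)·(4)·(2)/[(6)·(5)·(3)·(1)] = 56/15
Sum: (-8)·(8/15) + (-7)·(-7/5) + 8·(7/3) + 9·(-21/5) + (-6)·(56/15) = -36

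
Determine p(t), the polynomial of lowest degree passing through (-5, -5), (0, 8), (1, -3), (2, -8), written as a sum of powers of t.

p(t) = (79/105)t^3 + (26/35)t^2 - (1312/105)t + 8

Build the Lagrange basis polynomials:
L_0(t) = t(t - 1)(t - 2) / [-210] = -(1/210)t^3 + (1/70)t^2 - (1/105)t
L_1(t) = (t + 5)(t - 1)(t - 2) / [10] = (1/10)t^3 + (1/5)t^2 - (13/10)t + 1
L_2(t) = (t + 5)t(t - 2) / [-6] = -(1/6)t^3 - (1/2)t^2 + (5/3)t
L_3(t) = (t + 5)t(t - 1) / [14] = (1/14)t^3 + (2/7)t^2 - (5/14)t
p(t) = (-5)·L_0 + 8·L_1 + (-3)·L_2 + (-8)·L_3
  (-5)·L_0(t) = (1/42)t^3 - (1/14)t^2 + (1/21)t
  8·L_1(t) = (4/5)t^3 + (8/5)t^2 - (52/5)t + 8
  (-3)·L_2(t) = (1/2)t^3 + (3/2)t^2 - 5t
  (-8)·L_3(t) = -(4/7)t^3 - (16/7)t^2 + (20/7)t
Adding term by term: (79/105)t^3 + (26/35)t^2 - (1312/105)t + 8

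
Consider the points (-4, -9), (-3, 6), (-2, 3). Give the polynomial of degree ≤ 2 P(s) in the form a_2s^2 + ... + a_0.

P(s) = -9s^2 - 48s - 57

Newton's divided differences:
P[-4,-3] = (6 - (-9)) / (-3 - (-4)) = 15
P[-3,-2] = (3 - 6) / (-2 - (-3)) = -3
P[-4,-3,-2] = (-3 - 15) / (-2 - (-4)) = -9
P(s) = -9 + 15·(s + 4) + (-9)·(s + 4)(s + 3)
Expanding: P(s) = -9s^2 - 48s - 57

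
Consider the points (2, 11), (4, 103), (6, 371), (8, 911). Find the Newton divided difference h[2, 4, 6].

22

h[2,4] = (103 - 11) / (4 - 2) = 46
h[4,6] = (371 - 103) / (6 - 4) = 134
h[2,4,6] = (134 - 46) / (6 - 2) = 22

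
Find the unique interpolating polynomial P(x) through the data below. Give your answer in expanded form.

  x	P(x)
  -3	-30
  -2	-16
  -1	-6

Build the Lagrange basis polynomials:
L_0(x) = (x + 2)(x + 1) / [2] = (1/2)x^2 + (3/2)x + 1
L_1(x) = (x + 3)(x + 1) / [-1] = -x^2 - 4x - 3
L_2(x) = (x + 3)(x + 2) / [2] = (1/2)x^2 + (5/2)x + 3
P(x) = (-30)·L_0 + (-16)·L_1 + (-6)·L_2
  (-30)·L_0(x) = -15x^2 - 45x - 30
  (-16)·L_1(x) = 16x^2 + 64x + 48
  (-6)·L_2(x) = -3x^2 - 15x - 18
Adding term by term: -2x^2 + 4x

P(x) = -2x^2 + 4x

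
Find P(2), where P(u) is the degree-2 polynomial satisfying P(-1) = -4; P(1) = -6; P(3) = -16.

-10

Evaluate each Lagrange basis at u = 2:
L_0(2) = (1)·(-1)/[(-2)·(-4)] = -1/8
L_1(2) = (3)·(-1)/[(2)·(-2)] = 3/4
L_2(2) = (3)·(1)/[(4)·(2)] = 3/8
Sum: (-4)·(-1/8) + (-6)·(3/4) + (-16)·(3/8) = -10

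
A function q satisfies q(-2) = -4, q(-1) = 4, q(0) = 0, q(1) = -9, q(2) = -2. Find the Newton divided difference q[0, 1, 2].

8

q[0,1] = (-9 - 0) / (1 - 0) = -9
q[1,2] = (-2 - (-9)) / (2 - 1) = 7
q[0,1,2] = (7 - (-9)) / (2 - 0) = 8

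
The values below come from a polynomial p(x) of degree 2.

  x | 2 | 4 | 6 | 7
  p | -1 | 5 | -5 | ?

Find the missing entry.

-16

The 3 known values determine p uniquely (degree ≤ 2).
Evaluate each Lagrange basis at x = 7:
L_0(7) = (3)·(1)/[(-2)·(-4)] = 3/8
L_1(7) = (5)·(1)/[(2)·(-2)] = -5/4
L_2(7) = (5)·(3)/[(4)·(2)] = 15/8
Sum: (-1)·(3/8) + 5·(-5/4) + (-5)·(15/8) = -16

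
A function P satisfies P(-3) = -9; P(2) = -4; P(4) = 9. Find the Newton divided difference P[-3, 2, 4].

P[-3,2] = (-4 - (-9)) / (2 - (-3)) = 1
P[2,4] = (9 - (-4)) / (4 - 2) = 13/2
P[-3,2,4] = (13/2 - 1) / (4 - (-3)) = 11/14

11/14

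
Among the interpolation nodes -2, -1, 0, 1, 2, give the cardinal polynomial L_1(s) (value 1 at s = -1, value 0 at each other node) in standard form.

L_1(s) = (s + 2)s(s - 1)(s - 2) / [(1)·(-1)·(-2)·(-3)]
       = (s^4 - s^3 - 4s^2 + 4s) / (-6)

L_1(s) = -(1/6)s^4 + (1/6)s^3 + (2/3)s^2 - (2/3)s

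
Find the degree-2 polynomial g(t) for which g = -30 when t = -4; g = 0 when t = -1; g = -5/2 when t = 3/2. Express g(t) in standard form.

g(t) = -2t^2 + 2

L_0(t) = (t + 1)(t - 3/2) / [33/2] = (2/33)t^2 - (1/33)t - 1/11
L_1(t) = (t + 4)(t - 3/2) / [-15/2] = -(2/15)t^2 - (1/3)t + 4/5
L_2(t) = (t + 4)(t + 1) / [55/4] = (4/55)t^2 + (4/11)t + 16/55
g(t) = (-30)·L_0 + 0·L_1 + (-5/2)·L_2
  (-30)·L_0(t) = -(20/11)t^2 + (10/11)t + 30/11
  0·L_1(t) = 0
  (-5/2)·L_2(t) = -(2/11)t^2 - (10/11)t - 8/11
Adding term by term: -2t^2 + 2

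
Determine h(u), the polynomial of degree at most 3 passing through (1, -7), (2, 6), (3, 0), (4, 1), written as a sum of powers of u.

Build the Lagrange basis polynomials:
L_0(u) = (u - 2)(u - 3)(u - 4) / [-6] = -(1/6)u^3 + (3/2)u^2 - (13/3)u + 4
L_1(u) = (u - 1)(u - 3)(u - 4) / [2] = (1/2)u^3 - 4u^2 + (19/2)u - 6
L_2(u) = (u - 1)(u - 2)(u - 4) / [-2] = -(1/2)u^3 + (7/2)u^2 - 7u + 4
L_3(u) = (u - 1)(u - 2)(u - 3) / [6] = (1/6)u^3 - u^2 + (11/6)u - 1
h(u) = (-7)·L_0 + 6·L_1 + 0·L_2 + 1·L_3
  (-7)·L_0(u) = (7/6)u^3 - (21/2)u^2 + (91/3)u - 28
  6·L_1(u) = 3u^3 - 24u^2 + 57u - 36
  0·L_2(u) = 0
  1·L_3(u) = (1/6)u^3 - u^2 + (11/6)u - 1
Adding term by term: (13/3)u^3 - (71/2)u^2 + (535/6)u - 65

h(u) = (13/3)u^3 - (71/2)u^2 + (535/6)u - 65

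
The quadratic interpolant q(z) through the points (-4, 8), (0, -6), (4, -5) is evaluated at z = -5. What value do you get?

L_0(-5) = (-5)·(-9)/[(-4)·(-8)] = 45/32
L_1(-5) = (-1)·(-9)/[(4)·(-4)] = -9/16
L_2(-5) = (-1)·(-5)/[(8)·(4)] = 5/32
Sum: 8·(45/32) + (-6)·(-9/16) + (-5)·(5/32) = 443/32

443/32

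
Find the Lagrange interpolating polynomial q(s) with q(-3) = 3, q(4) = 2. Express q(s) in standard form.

q(s) = -(1/7)s + 18/7

Build the Lagrange basis polynomials:
L_0(s) = (s - 4) / [-7] = -(1/7)s + 4/7
L_1(s) = (s + 3) / [7] = (1/7)s + 3/7
q(s) = 3·L_0 + 2·L_1
  3·L_0(s) = -(3/7)s + 12/7
  2·L_1(s) = (2/7)s + 6/7
Adding term by term: -(1/7)s + 18/7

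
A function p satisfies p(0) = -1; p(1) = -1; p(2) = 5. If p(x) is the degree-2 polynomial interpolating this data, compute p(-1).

L_0(-1) = (-2)·(-3)/[(-1)·(-2)] = 3
L_1(-1) = (-1)·(-3)/[(1)·(-1)] = -3
L_2(-1) = (-1)·(-2)/[(2)·(1)] = 1
Sum: (-1)·(3) + (-1)·(-3) + 5·(1) = 5

5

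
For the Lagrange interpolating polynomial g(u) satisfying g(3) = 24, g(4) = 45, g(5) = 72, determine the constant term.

L_0(u) = (u - 4)(u - 5) / [2] = (1/2)u^2 - (9/2)u + 10
L_1(u) = (u - 3)(u - 5) / [-1] = -u^2 + 8u - 15
L_2(u) = (u - 3)(u - 4) / [2] = (1/2)u^2 - (7/2)u + 6
g(u) = 24·L_0 + 45·L_1 + 72·L_2
Only the constant term is needed; take it from each L_i and combine:
24·(10) + 45·(-15) + 72·(6) = -3

-3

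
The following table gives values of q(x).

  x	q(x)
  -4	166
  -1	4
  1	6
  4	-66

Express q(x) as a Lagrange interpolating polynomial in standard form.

L_0(x) = (x + 1)(x - 1)(x - 4) / [-120] = -(1/120)x^3 + (1/30)x^2 + (1/120)x - 1/30
L_1(x) = (x + 4)(x - 1)(x - 4) / [30] = (1/30)x^3 - (1/30)x^2 - (8/15)x + 8/15
L_2(x) = (x + 4)(x + 1)(x - 4) / [-30] = -(1/30)x^3 - (1/30)x^2 + (8/15)x + 8/15
L_3(x) = (x + 4)(x + 1)(x - 1) / [120] = (1/120)x^3 + (1/30)x^2 - (1/120)x - 1/30
q(x) = 166·L_0 + 4·L_1 + 6·L_2 + (-66)·L_3
  166·L_0(x) = -(83/60)x^3 + (83/15)x^2 + (83/60)x - 83/15
  4·L_1(x) = (2/15)x^3 - (2/15)x^2 - (32/15)x + 32/15
  6·L_2(x) = -(1/5)x^3 - (1/5)x^2 + (16/5)x + 16/5
  (-66)·L_3(x) = -(11/20)x^3 - (11/5)x^2 + (11/20)x + 11/5
Adding term by term: -2x^3 + 3x^2 + 3x + 2

q(x) = -2x^3 + 3x^2 + 3x + 2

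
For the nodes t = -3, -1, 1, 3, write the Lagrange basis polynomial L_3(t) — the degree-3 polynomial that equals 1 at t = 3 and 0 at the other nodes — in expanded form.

L_3(t) = (t + 3)(t + 1)(t - 1) / [(6)·(4)·(2)]
       = (t^3 + 3t^2 - t - 3) / (48)

L_3(t) = (1/48)t^3 + (1/16)t^2 - (1/48)t - 1/16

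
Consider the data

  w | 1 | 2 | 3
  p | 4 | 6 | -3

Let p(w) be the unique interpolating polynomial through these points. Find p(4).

Using Newton's divided-difference form:
p[1,2] = (6 - 4) / (2 - 1) = 2
p[2,3] = (-3 - 6) / (3 - 2) = -9
p[1,2,3] = (-9 - 2) / (3 - 1) = -11/2
p(4) = 4 + 2·(3) + (-11/2)·(3)·(2) = -23

-23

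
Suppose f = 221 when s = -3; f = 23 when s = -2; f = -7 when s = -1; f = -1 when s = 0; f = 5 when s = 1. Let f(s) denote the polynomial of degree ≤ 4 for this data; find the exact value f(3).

353

Evaluate each Lagrange basis at s = 3:
L_0(3) = (5)·(4)·(3)·(2)/[(-1)·(-2)·(-3)·(-4)] = 5
L_1(3) = (6)·(4)·(3)·(2)/[(1)·(-1)·(-2)·(-3)] = -24
L_2(3) = (6)·(5)·(3)·(2)/[(2)·(1)·(-1)·(-2)] = 45
L_3(3) = (6)·(5)·(4)·(2)/[(3)·(2)·(1)·(-1)] = -40
L_4(3) = (6)·(5)·(4)·(3)/[(4)·(3)·(2)·(1)] = 15
Sum: 221·(5) + 23·(-24) + (-7)·(45) + (-1)·(-40) + 5·(15) = 353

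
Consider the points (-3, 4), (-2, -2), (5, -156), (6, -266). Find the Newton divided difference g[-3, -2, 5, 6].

g[-3,-2] = (-2 - 4) / (-2 - (-3)) = -6
g[-2,5] = (-156 - (-2)) / (5 - (-2)) = -22
g[5,6] = (-266 - (-156)) / (6 - 5) = -110
g[-3,-2,5] = (-22 - (-6)) / (5 - (-3)) = -2
g[-2,5,6] = (-110 - (-22)) / (6 - (-2)) = -11
g[-3,-2,5,6] = (-11 - (-2)) / (6 - (-3)) = -1

-1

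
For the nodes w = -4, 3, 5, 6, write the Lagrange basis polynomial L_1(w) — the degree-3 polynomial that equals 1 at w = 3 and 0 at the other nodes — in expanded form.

L_1(w) = (w + 4)(w - 5)(w - 6) / [(7)·(-2)·(-3)]
       = (w^3 - 7w^2 - 14w + 120) / (42)

L_1(w) = (1/42)w^3 - (1/6)w^2 - (1/3)w + 20/7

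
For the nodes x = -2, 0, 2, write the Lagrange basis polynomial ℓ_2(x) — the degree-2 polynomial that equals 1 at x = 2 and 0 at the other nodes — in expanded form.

ℓ_2(x) = (1/8)x^2 + (1/4)x

ℓ_2(x) = (x + 2)x / [(4)·(2)]
       = (x^2 + 2x) / (8)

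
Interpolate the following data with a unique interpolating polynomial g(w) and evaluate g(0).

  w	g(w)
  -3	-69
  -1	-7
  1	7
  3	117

-3

Evaluate each Lagrange basis at w = 0:
L_0(0) = (1)·(-1)·(-3)/[(-2)·(-4)·(-6)] = -1/16
L_1(0) = (3)·(-1)·(-3)/[(2)·(-2)·(-4)] = 9/16
L_2(0) = (3)·(1)·(-3)/[(4)·(2)·(-2)] = 9/16
L_3(0) = (3)·(1)·(-1)/[(6)·(4)·(2)] = -1/16
Sum: (-69)·(-1/16) + (-7)·(9/16) + 7·(9/16) + 117·(-1/16) = -3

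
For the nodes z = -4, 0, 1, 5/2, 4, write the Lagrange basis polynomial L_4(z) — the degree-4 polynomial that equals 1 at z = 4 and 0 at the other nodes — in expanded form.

L_4(z) = (z + 4)z(z - 1)(z - 5/2) / [(8)·(4)·(3)·(3/2)]
       = (z^4 + (1/2)z^3 - (23/2)z^2 + 10z) / (144)

L_4(z) = (1/144)z^4 + (1/288)z^3 - (23/288)z^2 + (5/72)z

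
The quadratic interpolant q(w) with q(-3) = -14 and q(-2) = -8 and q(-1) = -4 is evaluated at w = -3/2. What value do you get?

-23/4

Using Newton's divided-difference form:
q[-3,-2] = (-8 - (-14)) / (-2 - (-3)) = 6
q[-2,-1] = (-4 - (-8)) / (-1 - (-2)) = 4
q[-3,-2,-1] = (4 - 6) / (-1 - (-3)) = -1
q(-3/2) = -14 + 6·(3/2) + (-1)·(3/2)·(1/2) = -23/4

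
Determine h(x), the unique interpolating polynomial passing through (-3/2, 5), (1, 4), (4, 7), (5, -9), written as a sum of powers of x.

Newton's divided differences:
h[-3/2,1] = (4 - 5) / (1 - (-3/2)) = -2/5
h[1,4] = (7 - 4) / (4 - 1) = 1
h[4,5] = (-9 - 7) / (5 - 4) = -16
h[-3/2,1,4] = (1 - (-2/5)) / (4 - (-3/2)) = 14/55
h[1,4,5] = (-16 - 1) / (5 - 1) = -17/4
h[-3/2,1,4,5] = (-17/4 - 14/55) / (5 - (-3/2)) = -991/1430
h(x) = 5 + (-2/5)·(x + 3/2) + (14/55)·(x + 3/2)(x - 1) + (-991/1430)·(x + 3/2)(x - 1)(x - 4)
Expanding: h(x) = -(991/1430)x^3 + (1533/572)x^2 + (6157/2860)x - 20/143

h(x) = -(991/1430)x^3 + (1533/572)x^2 + (6157/2860)x - 20/143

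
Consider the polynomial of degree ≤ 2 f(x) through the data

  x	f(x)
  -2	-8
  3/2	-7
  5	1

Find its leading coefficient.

2/7

The leading coefficient equals the top divided difference f[-2,3/2,5].
f[-2,3/2] = (-7 - (-8)) / (3/2 - (-2)) = 2/7
f[3/2,5] = (1 - (-7)) / (5 - 3/2) = 16/7
f[-2,3/2,5] = (16/7 - 2/7) / (5 - (-2)) = 2/7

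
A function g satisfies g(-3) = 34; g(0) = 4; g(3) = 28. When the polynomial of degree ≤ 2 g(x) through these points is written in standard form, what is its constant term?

Build the Lagrange basis polynomials:
L_0(x) = x(x - 3) / [18] = (1/18)x^2 - (1/6)x
L_1(x) = (x + 3)(x - 3) / [-9] = -(1/9)x^2 + 1
L_2(x) = (x + 3)x / [18] = (1/18)x^2 + (1/6)x
g(x) = 34·L_0 + 4·L_1 + 28·L_2
Only the constant term is needed; take it from each L_i and combine:
34·(0) + 4·(1) + 28·(0) = 4

4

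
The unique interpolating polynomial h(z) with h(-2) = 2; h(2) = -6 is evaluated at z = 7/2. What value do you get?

-9

Evaluate each Lagrange basis at z = 7/2:
L_0(7/2) = (3/2)/[(-4)] = -3/8
L_1(7/2) = (11/2)/[(4)] = 11/8
Sum: 2·(-3/8) + (-6)·(11/8) = -9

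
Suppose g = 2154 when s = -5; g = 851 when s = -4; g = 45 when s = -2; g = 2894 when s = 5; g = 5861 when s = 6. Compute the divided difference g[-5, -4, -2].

g[-5,-4] = (851 - 2154) / (-4 - (-5)) = -1303
g[-4,-2] = (45 - 851) / (-2 - (-4)) = -403
g[-5,-4,-2] = (-403 - (-1303)) / (-2 - (-5)) = 300

300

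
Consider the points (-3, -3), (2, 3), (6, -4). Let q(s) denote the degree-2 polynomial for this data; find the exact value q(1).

Evaluate each Lagrange basis at s = 1:
L_0(1) = (-1)·(-5)/[(-5)·(-9)] = 1/9
L_1(1) = (4)·(-5)/[(5)·(-4)] = 1
L_2(1) = (4)·(-1)/[(9)·(4)] = -1/9
Sum: (-3)·(1/9) + 3·(1) + (-4)·(-1/9) = 28/9

28/9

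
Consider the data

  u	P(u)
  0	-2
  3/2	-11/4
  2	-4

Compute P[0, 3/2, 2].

P[0,3/2] = (-11/4 - (-2)) / (3/2 - 0) = -1/2
P[3/2,2] = (-4 - (-11/4)) / (2 - 3/2) = -5/2
P[0,3/2,2] = (-5/2 - (-1/2)) / (2 - 0) = -1

-1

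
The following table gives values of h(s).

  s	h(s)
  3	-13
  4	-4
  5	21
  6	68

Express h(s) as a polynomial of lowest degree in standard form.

Build the Lagrange basis polynomials:
L_0(s) = (s - 4)(s - 5)(s - 6) / [-6] = -(1/6)s^3 + (5/2)s^2 - (37/3)s + 20
L_1(s) = (s - 3)(s - 5)(s - 6) / [2] = (1/2)s^3 - 7s^2 + (63/2)s - 45
L_2(s) = (s - 3)(s - 4)(s - 6) / [-2] = -(1/2)s^3 + (13/2)s^2 - 27s + 36
L_3(s) = (s - 3)(s - 4)(s - 5) / [6] = (1/6)s^3 - 2s^2 + (47/6)s - 10
h(s) = (-13)·L_0 + (-4)·L_1 + 21·L_2 + 68·L_3
  (-13)·L_0(s) = (13/6)s^3 - (65/2)s^2 + (481/3)s - 260
  (-4)·L_1(s) = -2s^3 + 28s^2 - 126s + 180
  21·L_2(s) = -(21/2)s^3 + (273/2)s^2 - 567s + 756
  68·L_3(s) = (34/3)s^3 - 136s^2 + (1598/3)s - 680
Adding term by term: s^3 - 4s^2 - 4

h(s) = s^3 - 4s^2 - 4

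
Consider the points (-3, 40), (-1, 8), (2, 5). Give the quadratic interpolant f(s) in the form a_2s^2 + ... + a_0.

Newton's divided differences:
f[-3,-1] = (8 - 40) / (-1 - (-3)) = -16
f[-1,2] = (5 - 8) / (2 - (-1)) = -1
f[-3,-1,2] = (-1 - (-16)) / (2 - (-3)) = 3
f(s) = 40 + (-16)·(s + 3) + 3·(s + 3)(s + 1)
Expanding: f(s) = 3s^2 - 4s + 1

f(s) = 3s^2 - 4s + 1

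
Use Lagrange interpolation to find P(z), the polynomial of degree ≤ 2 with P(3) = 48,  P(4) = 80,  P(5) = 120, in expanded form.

Build the Lagrange basis polynomials:
L_0(z) = (z - 4)(z - 5) / [2] = (1/2)z^2 - (9/2)z + 10
L_1(z) = (z - 3)(z - 5) / [-1] = -z^2 + 8z - 15
L_2(z) = (z - 3)(z - 4) / [2] = (1/2)z^2 - (7/2)z + 6
P(z) = 48·L_0 + 80·L_1 + 120·L_2
  48·L_0(z) = 24z^2 - 216z + 480
  80·L_1(z) = -80z^2 + 640z - 1200
  120·L_2(z) = 60z^2 - 420z + 720
Adding term by term: 4z^2 + 4z

P(z) = 4z^2 + 4z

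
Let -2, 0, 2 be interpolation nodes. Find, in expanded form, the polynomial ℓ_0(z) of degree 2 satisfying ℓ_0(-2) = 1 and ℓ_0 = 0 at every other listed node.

ℓ_0(z) = (1/8)z^2 - (1/4)z

ℓ_0(z) = z(z - 2) / [(-2)·(-4)]
       = (z^2 - 2z) / (8)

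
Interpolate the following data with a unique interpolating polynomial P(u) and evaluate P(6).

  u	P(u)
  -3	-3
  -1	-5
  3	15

L_0(6) = (7)·(3)/[(-2)·(-6)] = 7/4
L_1(6) = (9)·(3)/[(2)·(-4)] = -27/8
L_2(6) = (9)·(7)/[(6)·(4)] = 21/8
Sum: (-3)·(7/4) + (-5)·(-27/8) + 15·(21/8) = 51

51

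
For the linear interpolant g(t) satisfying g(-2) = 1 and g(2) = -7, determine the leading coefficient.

-2

The leading coefficient equals the top divided difference g[-2,2].
g[-2,2] = (-7 - 1) / (2 - (-2)) = -2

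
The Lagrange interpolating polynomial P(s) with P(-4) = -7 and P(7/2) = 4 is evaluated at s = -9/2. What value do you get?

-116/15

Evaluate each Lagrange basis at s = -9/2:
L_0(-9/2) = (-8)/[(-15/2)] = 16/15
L_1(-9/2) = (-1/2)/[(15/2)] = -1/15
Sum: (-7)·(16/15) + 4·(-1/15) = -116/15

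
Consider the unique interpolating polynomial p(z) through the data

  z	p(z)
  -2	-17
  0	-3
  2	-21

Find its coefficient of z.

-1

Build the Lagrange basis polynomials:
L_0(z) = z(z - 2) / [8] = (1/8)z^2 - (1/4)z
L_1(z) = (z + 2)(z - 2) / [-4] = -(1/4)z^2 + 1
L_2(z) = (z + 2)z / [8] = (1/8)z^2 + (1/4)z
p(z) = (-17)·L_0 + (-3)·L_1 + (-21)·L_2
Only the coefficient of z is needed; take it from each L_i and combine:
(-17)·(-1/4) + (-3)·(0) + (-21)·(1/4) = -1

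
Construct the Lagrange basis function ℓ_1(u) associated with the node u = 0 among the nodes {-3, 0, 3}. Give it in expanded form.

ℓ_1(u) = -(1/9)u^2 + 1

ℓ_1(u) = (u + 3)(u - 3) / [(3)·(-3)]
       = (u^2 - 9) / (-9)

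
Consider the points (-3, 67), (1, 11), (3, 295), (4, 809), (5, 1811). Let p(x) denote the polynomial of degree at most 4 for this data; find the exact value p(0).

Evaluate each Lagrange basis at x = 0:
L_0(0) = (-1)·(-3)·(-4)·(-5)/[(-4)·(-6)·(-7)·(-8)] = 5/112
L_1(0) = (3)·(-3)·(-4)·(-5)/[(4)·(-2)·(-3)·(-4)] = 15/8
L_2(0) = (3)·(-1)·(-4)·(-5)/[(6)·(2)·(-1)·(-2)] = -5/2
L_3(0) = (3)·(-1)·(-3)·(-5)/[(7)·(3)·(1)·(-1)] = 15/7
L_4(0) = (3)·(-1)·(-3)·(-4)/[(8)·(4)·(2)·(1)] = -9/16
Sum: 67·(5/112) + 11·(15/8) + 295·(-5/2) + 809·(15/7) + 1811·(-9/16) = 1

1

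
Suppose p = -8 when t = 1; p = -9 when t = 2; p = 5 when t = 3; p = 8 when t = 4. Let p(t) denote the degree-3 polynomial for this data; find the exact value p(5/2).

Evaluate each Lagrange basis at t = 5/2:
L_0(5/2) = (1/2)·(-1/2)·(-3/2)/[(-1)·(-2)·(-3)] = -1/16
L_1(5/2) = (3/2)·(-1/2)·(-3/2)/[(1)·(-1)·(-2)] = 9/16
L_2(5/2) = (3/2)·(1/2)·(-3/2)/[(2)·(1)·(-1)] = 9/16
L_3(5/2) = (3/2)·(1/2)·(-1/2)/[(3)·(2)·(1)] = -1/16
Sum: (-8)·(-1/16) + (-9)·(9/16) + 5·(9/16) + 8·(-1/16) = -9/4

-9/4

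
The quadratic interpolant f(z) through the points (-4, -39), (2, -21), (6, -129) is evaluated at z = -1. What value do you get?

-3

Evaluate each Lagrange basis at z = -1:
L_0(-1) = (-3)·(-7)/[(-6)·(-10)] = 7/20
L_1(-1) = (3)·(-7)/[(6)·(-4)] = 7/8
L_2(-1) = (3)·(-3)/[(10)·(4)] = -9/40
Sum: (-39)·(7/20) + (-21)·(7/8) + (-129)·(-9/40) = -3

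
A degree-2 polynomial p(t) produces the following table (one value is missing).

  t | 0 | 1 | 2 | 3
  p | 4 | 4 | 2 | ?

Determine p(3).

The 3 known values determine p uniquely (degree ≤ 2).
Evaluate each Lagrange basis at t = 3:
L_0(3) = (2)·(1)/[(-1)·(-2)] = 1
L_1(3) = (3)·(1)/[(1)·(-1)] = -3
L_2(3) = (3)·(2)/[(2)·(1)] = 3
Sum: 4·(1) + 4·(-3) + 2·(3) = -2

-2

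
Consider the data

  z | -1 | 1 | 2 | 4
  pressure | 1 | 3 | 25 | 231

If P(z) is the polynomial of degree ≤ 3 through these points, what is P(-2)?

Using Newton's divided-difference form:
P[-1,1] = (3 - 1) / (1 - (-1)) = 1
P[1,2] = (25 - 3) / (2 - 1) = 22
P[2,4] = (231 - 25) / (4 - 2) = 103
P[-1,1,2] = (22 - 1) / (2 - (-1)) = 7
P[1,2,4] = (103 - 22) / (4 - 1) = 27
P[-1,1,2,4] = (27 - 7) / (4 - (-1)) = 4
P(-2) = 1 + 1·(-1) + 7·(-1)·(-3) + 4·(-1)·(-3)·(-4) = -27

-27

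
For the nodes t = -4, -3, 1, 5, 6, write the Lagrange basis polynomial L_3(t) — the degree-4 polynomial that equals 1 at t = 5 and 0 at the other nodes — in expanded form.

L_3(t) = -(1/288)t^4 + (31/288)t^2 + (7/48)t - 1/4

L_3(t) = (t + 4)(t + 3)(t - 1)(t - 6) / [(9)·(8)·(4)·(-1)]
       = (t^4 - 31t^2 - 42t + 72) / (-288)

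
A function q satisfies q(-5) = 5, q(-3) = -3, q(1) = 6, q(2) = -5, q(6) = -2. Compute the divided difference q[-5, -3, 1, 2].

q[-5,-3] = (-3 - 5) / (-3 - (-5)) = -4
q[-3,1] = (6 - (-3)) / (1 - (-3)) = 9/4
q[1,2] = (-5 - 6) / (2 - 1) = -11
q[-5,-3,1] = (9/4 - (-4)) / (1 - (-5)) = 25/24
q[-3,1,2] = (-11 - 9/4) / (2 - (-3)) = -53/20
q[-5,-3,1,2] = (-53/20 - 25/24) / (2 - (-5)) = -443/840

-443/840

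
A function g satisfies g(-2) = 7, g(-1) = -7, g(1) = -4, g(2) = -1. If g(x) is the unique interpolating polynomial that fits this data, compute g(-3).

122/3

Evaluate each Lagrange basis at x = -3:
L_0(-3) = (-2)·(-4)·(-5)/[(-1)·(-3)·(-4)] = 10/3
L_1(-3) = (-1)·(-4)·(-5)/[(1)·(-2)·(-3)] = -10/3
L_2(-3) = (-1)·(-2)·(-5)/[(3)·(2)·(-1)] = 5/3
L_3(-3) = (-1)·(-2)·(-4)/[(4)·(3)·(1)] = -2/3
Sum: 7·(10/3) + (-7)·(-10/3) + (-4)·(5/3) + (-1)·(-2/3) = 122/3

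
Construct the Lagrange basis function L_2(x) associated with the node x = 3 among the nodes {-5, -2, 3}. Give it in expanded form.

L_2(x) = (1/40)x^2 + (7/40)x + 1/4

L_2(x) = (x + 5)(x + 2) / [(8)·(5)]
       = (x^2 + 7x + 10) / (40)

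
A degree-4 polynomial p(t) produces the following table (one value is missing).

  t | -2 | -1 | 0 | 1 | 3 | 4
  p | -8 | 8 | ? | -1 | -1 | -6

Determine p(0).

5

The 5 known values determine p uniquely (degree ≤ 4).
Evaluate each Lagrange basis at t = 0:
L_0(0) = (1)·(-1)·(-3)·(-4)/[(-1)·(-3)·(-5)·(-6)] = -2/15
L_1(0) = (2)·(-1)·(-3)·(-4)/[(1)·(-2)·(-4)·(-5)] = 3/5
L_2(0) = (2)·(1)·(-3)·(-4)/[(3)·(2)·(-2)·(-3)] = 2/3
L_3(0) = (2)·(1)·(-1)·(-4)/[(5)·(4)·(2)·(-1)] = -1/5
L_4(0) = (2)·(1)·(-1)·(-3)/[(6)·(5)·(3)·(1)] = 1/15
Sum: (-8)·(-2/15) + 8·(3/5) + (-1)·(2/3) + (-1)·(-1/5) + (-6)·(1/15) = 5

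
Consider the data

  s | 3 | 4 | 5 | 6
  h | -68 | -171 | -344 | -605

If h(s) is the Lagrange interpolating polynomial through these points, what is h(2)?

-17

L_0(2) = (-2)·(-3)·(-4)/[(-1)·(-2)·(-3)] = 4
L_1(2) = (-1)·(-3)·(-4)/[(1)·(-1)·(-2)] = -6
L_2(2) = (-1)·(-2)·(-4)/[(2)·(1)·(-1)] = 4
L_3(2) = (-1)·(-2)·(-3)/[(3)·(2)·(1)] = -1
Sum: (-68)·(4) + (-171)·(-6) + (-344)·(4) + (-605)·(-1) = -17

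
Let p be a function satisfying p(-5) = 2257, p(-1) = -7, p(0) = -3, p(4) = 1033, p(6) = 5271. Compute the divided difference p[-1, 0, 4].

51

p[-1,0] = (-3 - (-7)) / (0 - (-1)) = 4
p[0,4] = (1033 - (-3)) / (4 - 0) = 259
p[-1,0,4] = (259 - 4) / (4 - (-1)) = 51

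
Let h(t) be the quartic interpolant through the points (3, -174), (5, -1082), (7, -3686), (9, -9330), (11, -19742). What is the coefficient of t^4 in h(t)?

Build the Lagrange basis polynomials:
L_0(t) = (t - 5)(t - 7)(t - 9)(t - 11) / [384] = (1/384)t^4 - (1/12)t^3 + (187/192)t^2 - (59/12)t + 1155/128
L_1(t) = (t - 3)(t - 7)(t - 9)(t - 11) / [-96] = -(1/96)t^4 + (5/16)t^3 - (10/3)t^2 + (235/16)t - 693/32
L_2(t) = (t - 3)(t - 5)(t - 9)(t - 11) / [64] = (1/64)t^4 - (7/16)t^3 + (137/32)t^2 - (273/16)t + 1485/64
L_3(t) = (t - 3)(t - 5)(t - 7)(t - 11) / [-96] = -(1/96)t^4 + (13/48)t^3 - (59/24)t^2 + (443/48)t - 385/32
L_4(t) = (t - 3)(t - 5)(t - 7)(t - 9) / [384] = (1/384)t^4 - (1/16)t^3 + (103/192)t^2 - (31/16)t + 315/128
h(t) = (-174)·L_0 + (-1082)·L_1 + (-3686)·L_2 + (-9330)·L_3 + (-19742)·L_4
Only the coefficient of t^4 is needed; take it from each L_i and combine:
(-174)·(1/384) + (-1082)·(-1/96) + (-3686)·(1/64) + (-9330)·(-1/96) + (-19742)·(1/384) = -1

-1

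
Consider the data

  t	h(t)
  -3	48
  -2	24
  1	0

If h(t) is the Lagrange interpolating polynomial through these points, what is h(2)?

Evaluate each Lagrange basis at t = 2:
L_0(2) = (4)·(1)/[(-1)·(-4)] = 1
L_1(2) = (5)·(1)/[(1)·(-3)] = -5/3
L_2(2) = (5)·(4)/[(4)·(3)] = 5/3
Sum: 48·(1) + 24·(-5/3) + 0 = 8

8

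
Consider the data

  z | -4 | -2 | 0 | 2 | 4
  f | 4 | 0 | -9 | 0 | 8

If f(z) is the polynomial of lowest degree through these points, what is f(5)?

-371/64

Evaluate each Lagrange basis at z = 5:
L_0(5) = (7)·(5)·(3)·(1)/[(-2)·(-4)·(-6)·(-8)] = 35/128
L_1(5) = (9)·(5)·(3)·(1)/[(2)·(-2)·(-4)·(-6)] = -45/32
L_2(5) = (9)·(7)·(3)·(1)/[(4)·(2)·(-2)·(-4)] = 189/64
L_3(5) = (9)·(7)·(5)·(1)/[(6)·(4)·(2)·(-2)] = -105/32
L_4(5) = (9)·(7)·(5)·(3)/[(8)·(6)·(4)·(2)] = 315/128
Sum: 4·(35/128) + 0 + (-9)·(189/64) + 0 + 8·(315/128) = -371/64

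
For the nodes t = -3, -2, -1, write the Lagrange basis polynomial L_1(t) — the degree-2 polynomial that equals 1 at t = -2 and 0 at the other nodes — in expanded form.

L_1(t) = (t + 3)(t + 1) / [(1)·(-1)]
       = (t^2 + 4t + 3) / (-1)

L_1(t) = -t^2 - 4t - 3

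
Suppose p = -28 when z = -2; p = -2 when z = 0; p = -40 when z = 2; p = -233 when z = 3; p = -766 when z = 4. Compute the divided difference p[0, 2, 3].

-58

p[0,2] = (-40 - (-2)) / (2 - 0) = -19
p[2,3] = (-233 - (-40)) / (3 - 2) = -193
p[0,2,3] = (-193 - (-19)) / (3 - 0) = -58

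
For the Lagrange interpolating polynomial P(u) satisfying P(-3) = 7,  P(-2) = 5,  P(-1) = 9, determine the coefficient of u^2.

L_0(u) = (u + 2)(u + 1) / [2] = (1/2)u^2 + (3/2)u + 1
L_1(u) = (u + 3)(u + 1) / [-1] = -u^2 - 4u - 3
L_2(u) = (u + 3)(u + 2) / [2] = (1/2)u^2 + (5/2)u + 3
P(u) = 7·L_0 + 5·L_1 + 9·L_2
Only the coefficient of u^2 is needed; take it from each L_i and combine:
7·(1/2) + 5·(-1) + 9·(1/2) = 3

3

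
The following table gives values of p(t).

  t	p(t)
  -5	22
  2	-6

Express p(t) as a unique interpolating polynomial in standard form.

Build the Lagrange basis polynomials:
L_0(t) = (t - 2) / [-7] = -(1/7)t + 2/7
L_1(t) = (t + 5) / [7] = (1/7)t + 5/7
p(t) = 22·L_0 + (-6)·L_1
  22·L_0(t) = -(22/7)t + 44/7
  (-6)·L_1(t) = -(6/7)t - 30/7
Adding term by term: -4t + 2

p(t) = -4t + 2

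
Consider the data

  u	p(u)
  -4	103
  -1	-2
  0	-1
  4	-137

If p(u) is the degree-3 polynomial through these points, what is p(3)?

-58

Using Newton's divided-difference form:
p[-4,-1] = (-2 - 103) / (-1 - (-4)) = -35
p[-1,0] = (-1 - (-2)) / (0 - (-1)) = 1
p[0,4] = (-137 - (-1)) / (4 - 0) = -34
p[-4,-1,0] = (1 - (-35)) / (0 - (-4)) = 9
p[-1,0,4] = (-34 - 1) / (4 - (-1)) = -7
p[-4,-1,0,4] = (-7 - 9) / (4 - (-4)) = -2
p(3) = 103 + (-35)·(7) + 9·(7)·(4) + (-2)·(7)·(4)·(3) = -58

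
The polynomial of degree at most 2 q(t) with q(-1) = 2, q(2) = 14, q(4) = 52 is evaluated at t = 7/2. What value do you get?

161/4

Evaluate each Lagrange basis at t = 7/2:
L_0(7/2) = (3/2)·(-1/2)/[(-3)·(-5)] = -1/20
L_1(7/2) = (9/2)·(-1/2)/[(3)·(-2)] = 3/8
L_2(7/2) = (9/2)·(3/2)/[(5)·(2)] = 27/40
Sum: 2·(-1/20) + 14·(3/8) + 52·(27/40) = 161/4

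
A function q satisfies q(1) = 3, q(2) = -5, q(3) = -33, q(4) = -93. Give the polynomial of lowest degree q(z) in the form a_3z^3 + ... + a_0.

q(z) = -2z^3 + 2z^2 + 3

Build the Lagrange basis polynomials:
L_0(z) = (z - 2)(z - 3)(z - 4) / [-6] = -(1/6)z^3 + (3/2)z^2 - (13/3)z + 4
L_1(z) = (z - 1)(z - 3)(z - 4) / [2] = (1/2)z^3 - 4z^2 + (19/2)z - 6
L_2(z) = (z - 1)(z - 2)(z - 4) / [-2] = -(1/2)z^3 + (7/2)z^2 - 7z + 4
L_3(z) = (z - 1)(z - 2)(z - 3) / [6] = (1/6)z^3 - z^2 + (11/6)z - 1
q(z) = 3·L_0 + (-5)·L_1 + (-33)·L_2 + (-93)·L_3
  3·L_0(z) = -(1/2)z^3 + (9/2)z^2 - 13z + 12
  (-5)·L_1(z) = -(5/2)z^3 + 20z^2 - (95/2)z + 30
  (-33)·L_2(z) = (33/2)z^3 - (231/2)z^2 + 231z - 132
  (-93)·L_3(z) = -(31/2)z^3 + 93z^2 - (341/2)z + 93
Adding term by term: -2z^3 + 2z^2 + 3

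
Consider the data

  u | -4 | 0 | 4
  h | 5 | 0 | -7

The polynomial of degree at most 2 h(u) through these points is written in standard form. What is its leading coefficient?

-1/16

The leading coefficient equals the top divided difference h[-4,0,4].
h[-4,0] = (0 - 5) / (0 - (-4)) = -5/4
h[0,4] = (-7 - 0) / (4 - 0) = -7/4
h[-4,0,4] = (-7/4 - (-5/4)) / (4 - (-4)) = -1/16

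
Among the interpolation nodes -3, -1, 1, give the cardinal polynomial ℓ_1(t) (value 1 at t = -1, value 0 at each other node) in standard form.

ℓ_1(t) = (t + 3)(t - 1) / [(2)·(-2)]
       = (t^2 + 2t - 3) / (-4)

ℓ_1(t) = -(1/4)t^2 - (1/2)t + 3/4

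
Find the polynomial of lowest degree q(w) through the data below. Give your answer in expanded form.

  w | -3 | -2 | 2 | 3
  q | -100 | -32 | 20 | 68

Newton's divided differences:
q[-3,-2] = (-32 - (-100)) / (-2 - (-3)) = 68
q[-2,2] = (20 - (-32)) / (2 - (-2)) = 13
q[2,3] = (68 - 20) / (3 - 2) = 48
q[-3,-2,2] = (13 - 68) / (2 - (-3)) = -11
q[-2,2,3] = (48 - 13) / (3 - (-2)) = 7
q[-3,-2,2,3] = (7 - (-11)) / (3 - (-3)) = 3
q(w) = -100 + 68·(w + 3) + (-11)·(w + 3)(w + 2) + 3·(w + 3)(w + 2)(w - 2)
Expanding: q(w) = 3w^3 - 2w^2 + w + 2

q(w) = 3w^3 - 2w^2 + w + 2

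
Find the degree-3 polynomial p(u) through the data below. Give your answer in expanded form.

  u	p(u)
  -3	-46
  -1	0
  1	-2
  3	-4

Build the Lagrange basis polynomials:
L_0(u) = (u + 1)(u - 1)(u - 3) / [-48] = -(1/48)u^3 + (1/16)u^2 + (1/48)u - 1/16
L_1(u) = (u + 3)(u - 1)(u - 3) / [16] = (1/16)u^3 - (1/16)u^2 - (9/16)u + 9/16
L_2(u) = (u + 3)(u + 1)(u - 3) / [-16] = -(1/16)u^3 - (1/16)u^2 + (9/16)u + 9/16
L_3(u) = (u + 3)(u + 1)(u - 1) / [48] = (1/48)u^3 + (1/16)u^2 - (1/48)u - 1/16
p(u) = (-46)·L_0 + 0·L_1 + (-2)·L_2 + (-4)·L_3
  (-46)·L_0(u) = (23/24)u^3 - (23/8)u^2 - (23/24)u + 23/8
  0·L_1(u) = 0
  (-2)·L_2(u) = (1/8)u^3 + (1/8)u^2 - (9/8)u - 9/8
  (-4)·L_3(u) = -(1/12)u^3 - (1/4)u^2 + (1/12)u + 1/4
Adding term by term: u^3 - 3u^2 - 2u + 2

p(u) = u^3 - 3u^2 - 2u + 2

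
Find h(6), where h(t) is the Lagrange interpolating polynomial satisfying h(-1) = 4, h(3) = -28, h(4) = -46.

-94

Evaluate each Lagrange basis at t = 6:
L_0(6) = (3)·(2)/[(-4)·(-5)] = 3/10
L_1(6) = (7)·(2)/[(4)·(-1)] = -7/2
L_2(6) = (7)·(3)/[(5)·(1)] = 21/5
Sum: 4·(3/10) + (-28)·(-7/2) + (-46)·(21/5) = -94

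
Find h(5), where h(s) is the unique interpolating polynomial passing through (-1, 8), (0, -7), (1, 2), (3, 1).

Evaluate each Lagrange basis at s = 5:
L_0(5) = (5)·(4)·(2)/[(-1)·(-2)·(-4)] = -5
L_1(5) = (6)·(4)·(2)/[(1)·(-1)·(-3)] = 16
L_2(5) = (6)·(5)·(2)/[(2)·(1)·(-2)] = -15
L_3(5) = (6)·(5)·(4)/[(4)·(3)·(2)] = 5
Sum: 8·(-5) + (-7)·(16) + 2·(-15) + 1·(5) = -177

-177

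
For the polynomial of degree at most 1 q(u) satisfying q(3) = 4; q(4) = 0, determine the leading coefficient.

-4

The leading coefficient equals the top divided difference q[3,4].
q[3,4] = (0 - 4) / (4 - 3) = -4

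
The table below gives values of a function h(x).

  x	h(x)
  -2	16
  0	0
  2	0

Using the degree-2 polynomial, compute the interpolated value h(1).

Evaluate each Lagrange basis at x = 1:
L_0(1) = (1)·(-1)/[(-2)·(-4)] = -1/8
L_1(1) = (3)·(-1)/[(2)·(-2)] = 3/4
L_2(1) = (3)·(1)/[(4)·(2)] = 3/8
Sum: 16·(-1/8) + 0 + 0 = -2

-2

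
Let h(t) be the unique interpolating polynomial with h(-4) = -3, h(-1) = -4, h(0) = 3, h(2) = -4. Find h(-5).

202/9

L_0(-5) = (-4)·(-5)·(-7)/[(-3)·(-4)·(-6)] = 35/18
L_1(-5) = (-1)·(-5)·(-7)/[(3)·(-1)·(-3)] = -35/9
L_2(-5) = (-1)·(-4)·(-7)/[(4)·(1)·(-2)] = 7/2
L_3(-5) = (-1)·(-4)·(-5)/[(6)·(3)·(2)] = -5/9
Sum: (-3)·(35/18) + (-4)·(-35/9) + 3·(7/2) + (-4)·(-5/9) = 202/9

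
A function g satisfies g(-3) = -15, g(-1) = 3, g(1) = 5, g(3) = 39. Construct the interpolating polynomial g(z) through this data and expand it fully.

g(z) = z^3 + z^2 + 3

Newton's divided differences:
g[-3,-1] = (3 - (-15)) / (-1 - (-3)) = 9
g[-1,1] = (5 - 3) / (1 - (-1)) = 1
g[1,3] = (39 - 5) / (3 - 1) = 17
g[-3,-1,1] = (1 - 9) / (1 - (-3)) = -2
g[-1,1,3] = (17 - 1) / (3 - (-1)) = 4
g[-3,-1,1,3] = (4 - (-2)) / (3 - (-3)) = 1
g(z) = -15 + 9·(z + 3) + (-2)·(z + 3)(z + 1) + 1·(z + 3)(z + 1)(z - 1)
Expanding: g(z) = z^3 + z^2 + 3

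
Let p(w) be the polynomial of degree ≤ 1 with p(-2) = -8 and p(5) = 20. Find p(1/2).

L_0(1/2) = (-9/2)/[(-7)] = 9/14
L_1(1/2) = (5/2)/[(7)] = 5/14
Sum: (-8)·(9/14) + 20·(5/14) = 2

2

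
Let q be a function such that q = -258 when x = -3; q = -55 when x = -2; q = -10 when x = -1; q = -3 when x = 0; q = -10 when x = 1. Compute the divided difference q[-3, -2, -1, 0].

20

q[-3,-2] = (-55 - (-258)) / (-2 - (-3)) = 203
q[-2,-1] = (-10 - (-55)) / (-1 - (-2)) = 45
q[-1,0] = (-3 - (-10)) / (0 - (-1)) = 7
q[-3,-2,-1] = (45 - 203) / (-1 - (-3)) = -79
q[-2,-1,0] = (7 - 45) / (0 - (-2)) = -19
q[-3,-2,-1,0] = (-19 - (-79)) / (0 - (-3)) = 20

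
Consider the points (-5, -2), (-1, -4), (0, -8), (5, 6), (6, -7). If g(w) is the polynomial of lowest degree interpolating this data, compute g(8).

Using Newton's divided-difference form:
g[-5,-1] = (-4 - (-2)) / (-1 - (-5)) = -1/2
g[-1,0] = (-8 - (-4)) / (0 - (-1)) = -4
g[0,5] = (6 - (-8)) / (5 - 0) = 14/5
g[5,6] = (-7 - 6) / (6 - 5) = -13
g[-5,-1,0] = (-4 - (-1/2)) / (0 - (-5)) = -7/10
g[-1,0,5] = (14/5 - (-4)) / (5 - (-1)) = 17/15
g[0,5,6] = (-13 - 14/5) / (6 - 0) = -79/30
g[-5,-1,0,5] = (17/15 - (-7/10)) / (5 - (-5)) = 11/60
g[-1,0,5,6] = (-79/30 - 17/15) / (6 - (-1)) = -113/210
g[-5,-1,0,5,6] = (-113/210 - 11/60) / (6 - (-5)) = -101/1540
g(8) = -2 + (-1/2)·(13) + (-7/10)·(13)·(9) + (11/60)·(13)·(9)·(8) + (-101/1540)·(13)·(9)·(8)·(3) = -7928/77

-7928/77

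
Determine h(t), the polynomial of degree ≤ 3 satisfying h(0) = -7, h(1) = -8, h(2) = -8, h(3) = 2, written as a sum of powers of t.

L_0(t) = (t - 1)(t - 2)(t - 3) / [-6] = -(1/6)t^3 + t^2 - (11/6)t + 1
L_1(t) = t(t - 2)(t - 3) / [2] = (1/2)t^3 - (5/2)t^2 + 3t
L_2(t) = t(t - 1)(t - 3) / [-2] = -(1/2)t^3 + 2t^2 - (3/2)t
L_3(t) = t(t - 1)(t - 2) / [6] = (1/6)t^3 - (1/2)t^2 + (1/3)t
h(t) = (-7)·L_0 + (-8)·L_1 + (-8)·L_2 + 2·L_3
  (-7)·L_0(t) = (7/6)t^3 - 7t^2 + (77/6)t - 7
  (-8)·L_1(t) = -4t^3 + 20t^2 - 24t
  (-8)·L_2(t) = 4t^3 - 16t^2 + 12t
  2·L_3(t) = (1/3)t^3 - t^2 + (2/3)t
Adding term by term: (3/2)t^3 - 4t^2 + (3/2)t - 7

h(t) = (3/2)t^3 - 4t^2 + (3/2)t - 7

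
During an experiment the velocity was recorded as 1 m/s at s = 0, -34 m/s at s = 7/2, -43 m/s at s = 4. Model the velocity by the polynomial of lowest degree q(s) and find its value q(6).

-89

Evaluate each Lagrange basis at s = 6:
L_0(6) = (5/2)·(2)/[(-7/2)·(-4)] = 5/14
L_1(6) = (6)·(2)/[(7/2)·(-1/2)] = -48/7
L_2(6) = (6)·(5/2)/[(4)·(1/2)] = 15/2
Sum: 1·(5/14) + (-34)·(-48/7) + (-43)·(15/2) = -89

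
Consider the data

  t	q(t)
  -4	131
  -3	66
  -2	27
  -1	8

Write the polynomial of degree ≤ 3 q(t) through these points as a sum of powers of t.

L_0(t) = (t + 3)(t + 2)(t + 1) / [-6] = -(1/6)t^3 - t^2 - (11/6)t - 1
L_1(t) = (t + 4)(t + 2)(t + 1) / [2] = (1/2)t^3 + (7/2)t^2 + 7t + 4
L_2(t) = (t + 4)(t + 3)(t + 1) / [-2] = -(1/2)t^3 - 4t^2 - (19/2)t - 6
L_3(t) = (t + 4)(t + 3)(t + 2) / [6] = (1/6)t^3 + (3/2)t^2 + (13/3)t + 4
q(t) = 131·L_0 + 66·L_1 + 27·L_2 + 8·L_3
  131·L_0(t) = -(131/6)t^3 - 131t^2 - (1441/6)t - 131
  66·L_1(t) = 33t^3 + 231t^2 + 462t + 264
  27·L_2(t) = -(27/2)t^3 - 108t^2 - (513/2)t - 162
  8·L_3(t) = (4/3)t^3 + 12t^2 + (104/3)t + 32
Adding term by term: -t^3 + 4t^2 + 3

q(t) = -t^3 + 4t^2 + 3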